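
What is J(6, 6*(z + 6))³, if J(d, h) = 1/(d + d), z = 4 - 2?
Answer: 1/1728 ≈ 0.00057870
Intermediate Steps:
z = 2
J(d, h) = 1/(2*d)
J(6, 6*(z + 6))³ = ((½)/6)³ = ((½)*(⅙))³ = (1/12)³ = 1/1728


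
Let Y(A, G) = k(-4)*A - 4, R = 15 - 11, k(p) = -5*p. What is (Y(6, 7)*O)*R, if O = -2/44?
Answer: -232/11 ≈ -21.091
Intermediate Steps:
R = 4
Y(A, G) = -4 + 20*A (Y(A, G) = (-5*(-4))*A - 4 = 20*A - 4 = -4 + 20*A)
O = -1/22 (O = -2*1/44 = -1/22 ≈ -0.045455)
(Y(6, 7)*O)*R = ((-4 + 20*6)*(-1/22))*4 = ((-4 + 120)*(-1/22))*4 = (116*(-1/22))*4 = -58/11*4 = -232/11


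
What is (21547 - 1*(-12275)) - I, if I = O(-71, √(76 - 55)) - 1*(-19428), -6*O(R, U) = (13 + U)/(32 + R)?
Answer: 259091/18 - √21/234 ≈ 14394.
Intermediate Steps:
O(R, U) = -(13 + U)/(6*(32 + R))
I = 349705/18 + √21/234 (I = (-13 - √(76 - 55))/(6*(32 - 71)) - 1*(-19428) = (⅙)*(-13 - √21)/(-39) + 19428 = (⅙)*(-1/39)*(-13 - √21) + 19428 = (1/18 + √21/234) + 19428 = 349705/18 + √21/234 ≈ 19428.)
(21547 - 1*(-12275)) - I = (21547 - 1*(-12275)) - (349705/18 + √21/234) = (21547 + 12275) + (-349705/18 - √21/234) = 33822 + (-349705/18 - √21/234) = 259091/18 - √21/234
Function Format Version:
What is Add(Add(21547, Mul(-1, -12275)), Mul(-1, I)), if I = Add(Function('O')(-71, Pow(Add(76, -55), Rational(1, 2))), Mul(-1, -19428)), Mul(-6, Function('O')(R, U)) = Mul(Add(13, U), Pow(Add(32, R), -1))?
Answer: Add(Rational(259091, 18), Mul(Rational(-1, 234), Pow(21, Rational(1, 2)))) ≈ 14394.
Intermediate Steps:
Function('O')(R, U) = Mul(Rational(-1, 6), Pow(Add(32, R), -1), Add(13, U)) (Function('O')(R, U) = Mul(Rational(-1, 6), Mul(Add(13, U), Pow(Add(32, R), -1))) = Mul(Rational(-1, 6), Mul(Pow(Add(32, R), -1), Add(13, U))) = Mul(Rational(-1, 6), Pow(Add(32, R), -1), Add(13, U)))
I = Add(Rational(349705, 18), Mul(Rational(1, 234), Pow(21, Rational(1, 2)))) (I = Add(Mul(Rational(1, 6), Pow(Add(32, -71), -1), Add(-13, Mul(-1, Pow(Add(76, -55), Rational(1, 2))))), Mul(-1, -19428)) = Add(Mul(Rational(1, 6), Pow(-39, -1), Add(-13, Mul(-1, Pow(21, Rational(1, 2))))), 19428) = Add(Mul(Rational(1, 6), Rational(-1, 39), Add(-13, Mul(-1, Pow(21, Rational(1, 2))))), 19428) = Add(Add(Rational(1, 18), Mul(Rational(1, 234), Pow(21, Rational(1, 2)))), 19428) = Add(Rational(349705, 18), Mul(Rational(1, 234), Pow(21, Rational(1, 2)))) ≈ 19428.)
Add(Add(21547, Mul(-1, -12275)), Mul(-1, I)) = Add(Add(21547, Mul(-1, -12275)), Mul(-1, Add(Rational(349705, 18), Mul(Rational(1, 234), Pow(21, Rational(1, 2)))))) = Add(Add(21547, 12275), Add(Rational(-349705, 18), Mul(Rational(-1, 234), Pow(21, Rational(1, 2))))) = Add(33822, Add(Rational(-349705, 18), Mul(Rational(-1, 234), Pow(21, Rational(1, 2))))) = Add(Rational(259091, 18), Mul(Rational(-1, 234), Pow(21, Rational(1, 2))))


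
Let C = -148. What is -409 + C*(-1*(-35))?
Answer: -5589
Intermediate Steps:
-409 + C*(-1*(-35)) = -409 - (-148)*(-35) = -409 - 148*35 = -409 - 5180 = -5589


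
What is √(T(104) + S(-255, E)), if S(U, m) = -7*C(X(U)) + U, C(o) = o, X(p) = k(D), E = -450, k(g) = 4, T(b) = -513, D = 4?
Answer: 2*I*√199 ≈ 28.213*I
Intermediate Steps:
X(p) = 4
S(U, m) = -28 + U (S(U, m) = -7*4 + U = -28 + U)
√(T(104) + S(-255, E)) = √(-513 + (-28 - 255)) = √(-513 - 283) = √(-796) = 2*I*√199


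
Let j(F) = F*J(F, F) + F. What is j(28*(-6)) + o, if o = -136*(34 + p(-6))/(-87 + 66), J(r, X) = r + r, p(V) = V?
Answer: 169384/3 ≈ 56461.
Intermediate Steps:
J(r, X) = 2*r
o = 544/3 (o = -136*(34 - 6)/(-87 + 66) = -3808/(-21) = -3808*(-1)/21 = -136*(-4/3) = 544/3 ≈ 181.33)
j(F) = F + 2*F² (j(F) = F*(2*F) + F = 2*F² + F = F + 2*F²)
j(28*(-6)) + o = (28*(-6))*(1 + 2*(28*(-6))) + 544/3 = -168*(1 + 2*(-168)) + 544/3 = -168*(1 - 336) + 544/3 = -168*(-335) + 544/3 = 56280 + 544/3 = 169384/3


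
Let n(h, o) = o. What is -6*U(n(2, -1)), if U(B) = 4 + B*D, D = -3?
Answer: -42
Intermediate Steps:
U(B) = 4 - 3*B (U(B) = 4 + B*(-3) = 4 - 3*B)
-6*U(n(2, -1)) = -6*(4 - 3*(-1)) = -6*(4 + 3) = -6*7 = -42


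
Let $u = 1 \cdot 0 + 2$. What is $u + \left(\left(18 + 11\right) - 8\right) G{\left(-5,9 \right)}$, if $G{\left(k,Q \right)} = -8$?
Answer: $-166$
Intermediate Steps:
$u = 2$ ($u = 0 + 2 = 2$)
$u + \left(\left(18 + 11\right) - 8\right) G{\left(-5,9 \right)} = 2 + \left(\left(18 + 11\right) - 8\right) \left(-8\right) = 2 + \left(29 - 8\right) \left(-8\right) = 2 + 21 \left(-8\right) = 2 - 168 = -166$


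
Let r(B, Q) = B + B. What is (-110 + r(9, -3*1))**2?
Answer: 8464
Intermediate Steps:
r(B, Q) = 2*B
(-110 + r(9, -3*1))**2 = (-110 + 2*9)**2 = (-110 + 18)**2 = (-92)**2 = 8464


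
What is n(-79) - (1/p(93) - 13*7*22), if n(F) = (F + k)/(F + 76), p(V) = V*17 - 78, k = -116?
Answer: 3106700/1503 ≈ 2067.0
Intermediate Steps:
p(V) = -78 + 17*V (p(V) = 17*V - 78 = -78 + 17*V)
n(F) = (-116 + F)/(76 + F) (n(F) = (F - 116)/(F + 76) = (-116 + F)/(76 + F))
n(-79) - (1/p(93) - 13*7*22) = (-116 - 79)/(76 - 79) - (1/(-78 + 17*93) - 13*7*22) = -195/(-3) - (1/(-78 + 1581) - 13*7*22) = -⅓*(-195) - (1/1503 - 91*22) = 65 - (1/1503 - 2002) = 65 - 1*(-3009005/1503) = 65 + 3009005/1503 = 3106700/1503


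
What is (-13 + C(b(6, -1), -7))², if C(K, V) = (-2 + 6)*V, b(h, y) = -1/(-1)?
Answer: 1681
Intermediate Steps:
b(h, y) = 1 (b(h, y) = -1*(-1) = 1)
C(K, V) = 4*V
(-13 + C(b(6, -1), -7))² = (-13 + 4*(-7))² = (-13 - 28)² = (-41)² = 1681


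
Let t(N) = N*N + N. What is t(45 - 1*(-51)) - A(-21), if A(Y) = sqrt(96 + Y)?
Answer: 9312 - 5*sqrt(3) ≈ 9303.3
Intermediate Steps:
t(N) = N + N**2 (t(N) = N**2 + N = N + N**2)
t(45 - 1*(-51)) - A(-21) = (45 - 1*(-51))*(1 + (45 - 1*(-51))) - sqrt(96 - 21) = (45 + 51)*(1 + (45 + 51)) - sqrt(75) = 96*(1 + 96) - 5*sqrt(3) = 96*97 - 5*sqrt(3) = 9312 - 5*sqrt(3)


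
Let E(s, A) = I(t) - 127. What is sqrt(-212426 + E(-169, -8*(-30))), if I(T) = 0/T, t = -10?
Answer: 3*I*sqrt(23617) ≈ 461.03*I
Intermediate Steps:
I(T) = 0
E(s, A) = -127 (E(s, A) = 0 - 127 = -127)
sqrt(-212426 + E(-169, -8*(-30))) = sqrt(-212426 - 127) = sqrt(-212553) = 3*I*sqrt(23617)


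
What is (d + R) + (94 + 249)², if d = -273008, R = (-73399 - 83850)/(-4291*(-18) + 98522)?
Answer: -27306055089/175760 ≈ -1.5536e+5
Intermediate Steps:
R = -157249/175760 (R = -157249/(77238 + 98522) = -157249/175760 ≈ -0.89468)
(d + R) + (94 + 249)² = (-273008 - 157249/175760) + (94 + 249)² = -47984043329/175760 + 343² = -47984043329/175760 + 117649 = -27306055089/175760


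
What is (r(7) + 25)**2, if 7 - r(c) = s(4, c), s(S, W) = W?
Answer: 625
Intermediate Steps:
r(c) = 7 - c
(r(7) + 25)**2 = ((7 - 1*7) + 25)**2 = ((7 - 7) + 25)**2 = (0 + 25)**2 = 25**2 = 625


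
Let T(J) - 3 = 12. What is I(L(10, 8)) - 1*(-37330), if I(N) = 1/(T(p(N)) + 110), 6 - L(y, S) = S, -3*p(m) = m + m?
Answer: 4666251/125 ≈ 37330.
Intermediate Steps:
p(m) = -2*m/3 (p(m) = -(m + m)/3 = -2*m/3)
L(y, S) = 6 - S
T(J) = 15 (T(J) = 3 + 12 = 15)
I(N) = 1/125 (I(N) = 1/(15 + 110) = 1/125)
I(L(10, 8)) - 1*(-37330) = 1/125 - 1*(-37330) = 1/125 + 37330 = 4666251/125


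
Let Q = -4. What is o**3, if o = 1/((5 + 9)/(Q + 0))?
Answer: -8/343 ≈ -0.023324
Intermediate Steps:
o = -2/7 (o = 1/((5 + 9)/(-4 + 0)) = 1/(14/(-4)) = 1/(14*(-1/4)) = 1/(-7/2) = -2/7 ≈ -0.28571)
o**3 = (-2/7)**3 = -8/343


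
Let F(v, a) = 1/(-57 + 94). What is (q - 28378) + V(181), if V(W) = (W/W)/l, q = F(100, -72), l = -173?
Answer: -181647442/6401 ≈ -28378.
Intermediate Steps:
F(v, a) = 1/37
q = 1/37 ≈ 0.027027
V(W) = -1/173 (V(W) = (W/W)/(-173) = 1*(-1/173) = -1/173)
(q - 28378) + V(181) = (1/37 - 28378) - 1/173 = -1049985/37 - 1/173 = -181647442/6401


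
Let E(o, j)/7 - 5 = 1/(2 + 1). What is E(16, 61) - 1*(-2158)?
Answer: 6586/3 ≈ 2195.3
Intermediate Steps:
E(o, j) = 112/3 (E(o, j) = 35 + 7/(2 + 1) = 35 + 7/3 = 112/3)
E(16, 61) - 1*(-2158) = 112/3 - 1*(-2158) = 112/3 + 2158 = 6586/3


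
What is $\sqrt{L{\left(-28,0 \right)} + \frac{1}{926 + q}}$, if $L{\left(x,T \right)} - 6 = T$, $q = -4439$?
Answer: $\frac{\sqrt{74043501}}{3513} \approx 2.4494$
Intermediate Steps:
$L{\left(x,T \right)} = 6 + T$
$\sqrt{L{\left(-28,0 \right)} + \frac{1}{926 + q}} = \sqrt{\left(6 + 0\right) + \frac{1}{926 - 4439}} = \sqrt{6 + \frac{1}{-3513}} = \sqrt{6 - \frac{1}{3513}} = \sqrt{\frac{21077}{3513}} = \frac{\sqrt{74043501}}{3513}$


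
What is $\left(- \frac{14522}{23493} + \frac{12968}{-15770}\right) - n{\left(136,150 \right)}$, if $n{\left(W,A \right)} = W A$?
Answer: $- \frac{3779209856582}{185242305} \approx -20401.0$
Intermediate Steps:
$n{\left(W,A \right)} = A W$
$\left(- \frac{14522}{23493} + \frac{12968}{-15770}\right) - n{\left(136,150 \right)} = \left(- \frac{14522}{23493} + \frac{12968}{-15770}\right) - 150 \cdot 136 = \left(\left(-14522\right) \frac{1}{23493} + 12968 \left(- \frac{1}{15770}\right)\right) - 20400 = \left(- \frac{14522}{23493} - \frac{6484}{7885}\right) - 20400 = - \frac{266834582}{185242305} - 20400 = - \frac{3779209856582}{185242305}$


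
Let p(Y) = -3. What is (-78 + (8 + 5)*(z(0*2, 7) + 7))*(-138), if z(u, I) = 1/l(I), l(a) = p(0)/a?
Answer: 2392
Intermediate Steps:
l(a) = -3/a
z(u, I) = -I/3 (z(u, I) = 1/(-3/I) = -I/3)
(-78 + (8 + 5)*(z(0*2, 7) + 7))*(-138) = (-78 + (8 + 5)*(-1/3*7 + 7))*(-138) = (-78 + 13*(-7/3 + 7))*(-138) = (-78 + 13*(14/3))*(-138) = (-78 + 182/3)*(-138) = -52/3*(-138) = 2392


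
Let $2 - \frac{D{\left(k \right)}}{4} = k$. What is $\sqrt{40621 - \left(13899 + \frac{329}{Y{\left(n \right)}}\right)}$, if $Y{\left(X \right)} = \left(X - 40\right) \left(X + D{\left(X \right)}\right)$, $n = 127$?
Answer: $\frac{\sqrt{28140077765901}}{32451} \approx 163.47$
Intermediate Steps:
$D{\left(k \right)} = 8 - 4 k$
$Y{\left(X \right)} = \left(-40 + X\right) \left(8 - 3 X\right)$ ($Y{\left(X \right)} = \left(X - 40\right) \left(X - \left(-8 + 4 X\right)\right) = \left(-40 + X\right) \left(8 - 3 X\right)$)
$\sqrt{40621 - \left(13899 + \frac{329}{Y{\left(n \right)}}\right)} = \sqrt{40621 - \left(13899 + \frac{329}{-320 - 3 \cdot 127^{2} + 128 \cdot 127}\right)} = \sqrt{40621 - \left(13899 + \frac{329}{-320 - 48387 + 16256}\right)} = \sqrt{40621 - \left(13899 + \frac{329}{-32451}\right)} = \sqrt{40621 - \frac{451036120}{32451}} = \sqrt{\frac{867155951}{32451}} = \frac{\sqrt{28140077765901}}{32451}$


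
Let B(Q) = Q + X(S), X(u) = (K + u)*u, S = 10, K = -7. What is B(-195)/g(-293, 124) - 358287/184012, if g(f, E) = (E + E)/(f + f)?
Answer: 1106454069/2852186 ≈ 387.93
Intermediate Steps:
g(f, E) = E/f (g(f, E) = (2*E)/((2*f)) = (2*E)*(1/(2*f)) = E/f)
X(u) = u*(-7 + u) (X(u) = (-7 + u)*u = u*(-7 + u))
B(Q) = 30 + Q (B(Q) = Q + 10*(-7 + 10) = Q + 10*3 = Q + 30 = 30 + Q)
B(-195)/g(-293, 124) - 358287/184012 = (30 - 195)/((124/(-293))) - 358287/184012 = -165/(124*(-1/293)) - 358287*1/184012 = -165/(-124/293) - 358287/184012 = -165*(-293/124) - 358287/184012 = 48345/124 - 358287/184012 = 1106454069/2852186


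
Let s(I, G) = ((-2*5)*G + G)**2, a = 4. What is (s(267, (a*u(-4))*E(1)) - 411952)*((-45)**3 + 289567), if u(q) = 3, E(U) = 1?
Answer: -79433951296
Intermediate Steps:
s(I, G) = 81*G**2 (s(I, G) = (-10*G + G)**2 = (-9*G)**2 = 81*G**2)
(s(267, (a*u(-4))*E(1)) - 411952)*((-45)**3 + 289567) = (81*((4*3)*1)**2 - 411952)*((-45)**3 + 289567) = (81*(12*1)**2 - 411952)*(-91125 + 289567) = (81*12**2 - 411952)*198442 = (81*144 - 411952)*198442 = (11664 - 411952)*198442 = -400288*198442 = -79433951296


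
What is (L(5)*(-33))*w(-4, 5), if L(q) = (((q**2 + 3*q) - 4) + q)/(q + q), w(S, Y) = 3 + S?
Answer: 1353/10 ≈ 135.30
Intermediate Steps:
L(q) = (-4 + q**2 + 4*q)/(2*q) (L(q) = ((-4 + q**2 + 3*q) + q)/((2*q)) = (-4 + q**2 + 4*q)*(1/(2*q)) = (-4 + q**2 + 4*q)/(2*q))
(L(5)*(-33))*w(-4, 5) = ((2 + (1/2)*5 - 2/5)*(-33))*(3 - 4) = ((2 + 5/2 - 2*1/5)*(-33))*(-1) = ((2 + 5/2 - 2/5)*(-33))*(-1) = ((41/10)*(-33))*(-1) = -1353/10*(-1) = 1353/10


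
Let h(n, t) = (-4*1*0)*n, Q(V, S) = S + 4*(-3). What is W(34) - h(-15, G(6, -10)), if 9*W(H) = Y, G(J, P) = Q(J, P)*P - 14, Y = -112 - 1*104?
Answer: -24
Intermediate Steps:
Q(V, S) = -12 + S (Q(V, S) = S - 12 = -12 + S)
Y = -216 (Y = -112 - 104 = -216)
G(J, P) = -14 + P*(-12 + P) (G(J, P) = (-12 + P)*P - 14 = P*(-12 + P) - 14 = -14 + P*(-12 + P))
h(n, t) = 0 (h(n, t) = (-4*0)*n = 0*n = 0)
W(H) = -24 (W(H) = (1/9)*(-216) = -24)
W(34) - h(-15, G(6, -10)) = -24 - 1*0 = -24 + 0 = -24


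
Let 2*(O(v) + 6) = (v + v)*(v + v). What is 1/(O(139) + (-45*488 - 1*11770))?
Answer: 1/4906 ≈ 0.00020383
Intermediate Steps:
O(v) = -6 + 2*v**2 (O(v) = -6 + ((v + v)*(v + v))/2 = -6 + ((2*v)*(2*v))/2 = -6 + (4*v**2)/2 = -6 + 2*v**2)
1/(O(139) + (-45*488 - 1*11770)) = 1/((-6 + 2*139**2) + (-45*488 - 1*11770)) = 1/((-6 + 2*19321) + (-21960 - 11770)) = 1/((-6 + 38642) - 33730) = 1/(38636 - 33730) = 1/4906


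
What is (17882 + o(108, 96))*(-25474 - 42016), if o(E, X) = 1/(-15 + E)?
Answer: -112237692230/93 ≈ -1.2069e+9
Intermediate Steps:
(17882 + o(108, 96))*(-25474 - 42016) = (17882 + 1/(-15 + 108))*(-25474 - 42016) = (17882 + 1/93)*(-67490) = (1663027/93)*(-67490) = -112237692230/93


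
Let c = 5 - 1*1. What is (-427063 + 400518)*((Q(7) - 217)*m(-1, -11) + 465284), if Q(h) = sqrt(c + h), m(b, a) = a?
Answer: -12414326695 + 291995*sqrt(11) ≈ -1.2413e+10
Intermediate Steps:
c = 4 (c = 5 - 1 = 4)
Q(h) = sqrt(4 + h)
(-427063 + 400518)*((Q(7) - 217)*m(-1, -11) + 465284) = (-427063 + 400518)*((sqrt(4 + 7) - 217)*(-11) + 465284) = -26545*((sqrt(11) - 217)*(-11) + 465284) = -26545*((-217 + sqrt(11))*(-11) + 465284) = -26545*((2387 - 11*sqrt(11)) + 465284) = -26545*(467671 - 11*sqrt(11)) = -12414326695 + 291995*sqrt(11)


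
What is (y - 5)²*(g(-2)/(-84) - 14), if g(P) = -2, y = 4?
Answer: -587/42 ≈ -13.976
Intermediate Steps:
(y - 5)²*(g(-2)/(-84) - 14) = (4 - 5)²*(-2/(-84) - 14) = (-1)²*(-2*(-1/84) - 14) = 1*(1/42 - 14) = 1*(-587/42) = -587/42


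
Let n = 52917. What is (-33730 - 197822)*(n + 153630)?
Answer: -47826370944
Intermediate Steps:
(-33730 - 197822)*(n + 153630) = (-33730 - 197822)*(52917 + 153630) = -231552*206547 = -47826370944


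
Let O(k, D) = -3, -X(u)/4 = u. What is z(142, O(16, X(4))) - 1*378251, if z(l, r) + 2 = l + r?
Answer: -378114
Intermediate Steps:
X(u) = -4*u
z(l, r) = -2 + l + r (z(l, r) = -2 + (l + r) = -2 + l + r)
z(142, O(16, X(4))) - 1*378251 = (-2 + 142 - 3) - 1*378251 = 137 - 378251 = -378114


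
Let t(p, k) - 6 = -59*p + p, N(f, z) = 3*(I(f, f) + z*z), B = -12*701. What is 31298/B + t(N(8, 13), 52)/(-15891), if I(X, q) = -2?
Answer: -42161849/22279182 ≈ -1.8924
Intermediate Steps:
B = -8412
N(f, z) = -6 + 3*z² (N(f, z) = 3*(-2 + z*z) = 3*(-2 + z²) = -6 + 3*z²)
t(p, k) = 6 - 58*p (t(p, k) = 6 + (-59*p + p) = 6 - 58*p)
31298/B + t(N(8, 13), 52)/(-15891) = 31298/(-8412) + (6 - 58*(-6 + 3*13²))/(-15891) = 31298*(-1/8412) + (6 - 58*(-6 + 3*169))*(-1/15891) = -15649/4206 + (6 - 58*(-6 + 507))*(-1/15891) = -15649/4206 + (6 - 58*501)*(-1/15891) = -15649/4206 + (6 - 29058)*(-1/15891) = -15649/4206 - 29052*(-1/15891) = -15649/4206 + 9684/5297 = -42161849/22279182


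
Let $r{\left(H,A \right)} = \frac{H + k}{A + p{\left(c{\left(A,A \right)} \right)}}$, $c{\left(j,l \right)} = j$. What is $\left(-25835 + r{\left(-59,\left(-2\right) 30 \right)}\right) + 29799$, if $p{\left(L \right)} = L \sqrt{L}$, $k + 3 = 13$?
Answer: $\frac{14508289}{3660} - \frac{49 i \sqrt{15}}{1830} \approx 3964.0 - 0.1037 i$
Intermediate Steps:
$k = 10$ ($k = -3 + 13 = 10$)
$p{\left(L \right)} = L^{\frac{3}{2}}$
$r{\left(H,A \right)} = \frac{10 + H}{A + A^{\frac{3}{2}}}$ ($r{\left(H,A \right)} = \frac{H + 10}{A + A^{\frac{3}{2}}} = \frac{10 + H}{A + A^{\frac{3}{2}}}$)
$\left(-25835 + r{\left(-59,\left(-2\right) 30 \right)}\right) + 29799 = \left(-25835 + \frac{10 - 59}{\left(-2\right) 30 + \left(\left(-2\right) 30\right)^{\frac{3}{2}}}\right) + 29799 = \left(-25835 + \frac{1}{-60 + \left(-60\right)^{\frac{3}{2}}} \left(-49\right)\right) + 29799 = \left(-25835 + \frac{1}{-60 - 120 i \sqrt{15}} \left(-49\right)\right) + 29799 = \left(-25835 - \frac{49}{-60 - 120 i \sqrt{15}}\right) + 29799 = 3964 - \frac{49}{-60 - 120 i \sqrt{15}}$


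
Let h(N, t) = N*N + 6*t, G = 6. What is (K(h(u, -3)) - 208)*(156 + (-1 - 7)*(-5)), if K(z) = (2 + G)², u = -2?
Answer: -28224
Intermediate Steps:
h(N, t) = N² + 6*t
K(z) = 64 (K(z) = (2 + 6)² = 8² = 64)
(K(h(u, -3)) - 208)*(156 + (-1 - 7)*(-5)) = (64 - 208)*(156 + (-1 - 7)*(-5)) = -144*(156 - 8*(-5)) = -144*(156 + 40) = -144*196 = -28224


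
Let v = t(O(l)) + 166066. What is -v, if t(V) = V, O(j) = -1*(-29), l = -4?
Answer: -166095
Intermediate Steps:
O(j) = 29
v = 166095 (v = 29 + 166066 = 166095)
-v = -1*166095 = -166095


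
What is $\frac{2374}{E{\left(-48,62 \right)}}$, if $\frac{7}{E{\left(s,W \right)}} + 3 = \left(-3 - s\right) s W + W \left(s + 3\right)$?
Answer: $- \frac{324556662}{7} \approx -4.6365 \cdot 10^{7}$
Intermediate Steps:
$E{\left(s,W \right)} = \frac{7}{-3 + W \left(3 + s\right) + W s \left(-3 - s\right)}$ ($E{\left(s,W \right)} = \frac{7}{-3 + \left(\left(-3 - s\right) s W + W \left(s + 3\right)\right)} = \frac{7}{-3 + \left(s \left(-3 - s\right) W + W \left(3 + s\right)\right)} = \frac{7}{-3 + \left(W s \left(-3 - s\right) + W \left(3 + s\right)\right)} = \frac{7}{-3 + \left(W \left(3 + s\right) + W s \left(-3 - s\right)\right)} = \frac{7}{-3 + W \left(3 + s\right) + W s \left(-3 - s\right)}$)
$\frac{2374}{E{\left(-48,62 \right)}} = \frac{2374}{\left(-7\right) \frac{1}{3 - 186 + 62 \left(-48\right)^{2} + 2 \cdot 62 \left(-48\right)}} = \frac{2374}{\left(-7\right) \frac{1}{3 - 186 + 62 \cdot 2304 - 5952}} = \frac{2374}{\left(-7\right) \frac{1}{3 - 186 + 142848 - 5952}} = \frac{2374}{\left(-7\right) \frac{1}{136713}} = \frac{2374}{- \frac{7}{136713}} = 2374 \left(- \frac{136713}{7}\right) = - \frac{324556662}{7}$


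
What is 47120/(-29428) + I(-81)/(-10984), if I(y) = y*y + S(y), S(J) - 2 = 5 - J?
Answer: -178308213/80809288 ≈ -2.2065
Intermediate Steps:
S(J) = 7 - J (S(J) = 2 + (5 - J) = 7 - J)
I(y) = 7 + y² - y (I(y) = y*y + (7 - y) = y² + (7 - y) = 7 + y² - y)
47120/(-29428) + I(-81)/(-10984) = 47120/(-29428) + (7 + (-81)² - 1*(-81))/(-10984) = 47120*(-1/29428) + (7 + 6561 + 81)*(-1/10984) = -11780/7357 + 6649*(-1/10984) = -11780/7357 - 6649/10984 = -178308213/80809288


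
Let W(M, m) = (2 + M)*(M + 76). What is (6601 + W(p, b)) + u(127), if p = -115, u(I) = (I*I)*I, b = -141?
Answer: 2059391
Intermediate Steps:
u(I) = I³ (u(I) = I²*I = I³)
W(M, m) = (2 + M)*(76 + M)
(6601 + W(p, b)) + u(127) = (6601 + (152 + (-115)² + 78*(-115))) + 127³ = (6601 + (152 + 13225 - 8970)) + 2048383 = (6601 + 4407) + 2048383 = 11008 + 2048383 = 2059391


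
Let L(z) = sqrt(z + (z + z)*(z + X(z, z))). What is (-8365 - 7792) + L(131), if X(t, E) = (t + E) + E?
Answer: -16157 + sqrt(137419) ≈ -15786.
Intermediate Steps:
X(t, E) = t + 2*E (X(t, E) = (E + t) + E = t + 2*E)
L(z) = sqrt(z + 8*z**2) (L(z) = sqrt(z + (z + z)*(z + (z + 2*z))) = sqrt(z + (2*z)*(z + 3*z)) = sqrt(z + (2*z)*(4*z)) = sqrt(z + 8*z**2))
(-8365 - 7792) + L(131) = (-8365 - 7792) + sqrt(131*(1 + 8*131)) = -16157 + sqrt(131*(1 + 1048)) = -16157 + sqrt(131*1049) = -16157 + sqrt(137419)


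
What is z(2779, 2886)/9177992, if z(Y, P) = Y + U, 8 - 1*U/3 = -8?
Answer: 2827/9177992 ≈ 0.00030802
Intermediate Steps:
U = 48 (U = 24 - 3*(-8) = 24 + 24 = 48)
z(Y, P) = 48 + Y (z(Y, P) = Y + 48 = 48 + Y)
z(2779, 2886)/9177992 = (48 + 2779)/9177992 = 2827*(1/9177992) = 2827/9177992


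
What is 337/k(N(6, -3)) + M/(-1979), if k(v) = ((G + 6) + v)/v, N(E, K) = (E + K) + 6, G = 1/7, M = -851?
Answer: 42106355/209774 ≈ 200.72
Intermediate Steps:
G = ⅐ ≈ 0.14286
N(E, K) = 6 + E + K
k(v) = (43/7 + v)/v (k(v) = ((⅐ + 6) + v)/v = (43/7 + v)/v)
337/k(N(6, -3)) + M/(-1979) = 337/(((43/7 + (6 + 6 - 3))/(6 + 6 - 3))) - 851/(-1979) = 337/(((43/7 + 9)/9)) - 851*(-1/1979) = 337/(((⅑)*(106/7))) + 851/1979 = 337/(106/63) + 851/1979 = 337*(63/106) + 851/1979 = 21231/106 + 851/1979 = 42106355/209774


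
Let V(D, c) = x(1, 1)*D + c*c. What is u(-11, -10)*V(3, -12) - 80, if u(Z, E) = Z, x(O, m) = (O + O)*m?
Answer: -1730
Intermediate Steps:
x(O, m) = 2*O*m (x(O, m) = (2*O)*m = 2*O*m)
V(D, c) = c² + 2*D (V(D, c) = (2*1*1)*D + c*c = 2*D + c² = c² + 2*D)
u(-11, -10)*V(3, -12) - 80 = -11*((-12)² + 2*3) - 80 = -11*(144 + 6) - 80 = -11*150 - 80 = -1650 - 80 = -1730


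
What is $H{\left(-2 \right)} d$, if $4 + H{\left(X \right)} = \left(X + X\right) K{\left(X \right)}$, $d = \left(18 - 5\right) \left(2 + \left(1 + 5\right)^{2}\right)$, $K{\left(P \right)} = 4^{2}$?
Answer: $-33592$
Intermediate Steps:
$K{\left(P \right)} = 16$
$d = 494$ ($d = 13 \left(2 + 6^{2}\right) = 13 \left(2 + 36\right) = 13 \cdot 38 = 494$)
$H{\left(X \right)} = -4 + 32 X$ ($H{\left(X \right)} = -4 + \left(X + X\right) 16 = -4 + 2 X 16 = -4 + 32 X$)
$H{\left(-2 \right)} d = \left(-4 + 32 \left(-2\right)\right) 494 = \left(-4 - 64\right) 494 = \left(-68\right) 494 = -33592$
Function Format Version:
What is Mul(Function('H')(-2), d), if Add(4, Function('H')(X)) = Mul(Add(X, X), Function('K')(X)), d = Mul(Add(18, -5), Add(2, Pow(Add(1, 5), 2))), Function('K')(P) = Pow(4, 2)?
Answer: -33592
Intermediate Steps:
Function('K')(P) = 16
d = 494 (d = Mul(13, Add(2, Pow(6, 2))) = Mul(13, Add(2, 36)) = Mul(13, 38) = 494)
Function('H')(X) = Add(-4, Mul(32, X)) (Function('H')(X) = Add(-4, Mul(Add(X, X), 16)) = Add(-4, Mul(Mul(2, X), 16)) = Add(-4, Mul(32, X)))
Mul(Function('H')(-2), d) = Mul(Add(-4, Mul(32, -2)), 494) = Mul(Add(-4, -64), 494) = Mul(-68, 494) = -33592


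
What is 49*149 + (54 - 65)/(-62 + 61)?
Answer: 7312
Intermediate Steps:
49*149 + (54 - 65)/(-62 + 61) = 7301 - 11/(-1) = 7301 - 11*(-1) = 7301 + 11 = 7312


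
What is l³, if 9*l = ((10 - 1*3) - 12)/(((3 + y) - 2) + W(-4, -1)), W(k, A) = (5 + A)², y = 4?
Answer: -125/6751269 ≈ -1.8515e-5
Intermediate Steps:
l = -5/189 (l = (((10 - 1*3) - 12)/(((3 + 4) - 2) + (5 - 1)²))/9 = (((10 - 3) - 12)/((7 - 2) + 4²))/9 = ((7 - 12)/(5 + 16))/9 = (-5/21)/9 = (-5*1/21)/9 = (⅑)*(-5/21) = -5/189 ≈ -0.026455)
l³ = (-5/189)³ = -125/6751269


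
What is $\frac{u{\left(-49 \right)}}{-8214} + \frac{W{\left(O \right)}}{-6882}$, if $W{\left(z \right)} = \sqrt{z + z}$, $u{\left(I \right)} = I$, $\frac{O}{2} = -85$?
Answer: $\frac{49}{8214} - \frac{i \sqrt{85}}{3441} \approx 0.0059654 - 0.0026793 i$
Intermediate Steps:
$O = -170$ ($O = 2 \left(-85\right) = -170$)
$W{\left(z \right)} = \sqrt{2} \sqrt{z}$ ($W{\left(z \right)} = \sqrt{2 z} = \sqrt{2} \sqrt{z}$)
$\frac{u{\left(-49 \right)}}{-8214} + \frac{W{\left(O \right)}}{-6882} = - \frac{49}{-8214} + \frac{\sqrt{2} \sqrt{-170}}{-6882} = \left(-49\right) \left(- \frac{1}{8214}\right) + \sqrt{2} i \sqrt{170} \left(- \frac{1}{6882}\right) = \frac{49}{8214} + 2 i \sqrt{85} \left(- \frac{1}{6882}\right) = \frac{49}{8214} - \frac{i \sqrt{85}}{3441}$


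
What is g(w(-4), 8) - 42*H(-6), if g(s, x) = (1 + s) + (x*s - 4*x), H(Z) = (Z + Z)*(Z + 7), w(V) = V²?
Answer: 617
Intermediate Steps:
H(Z) = 2*Z*(7 + Z) (H(Z) = (2*Z)*(7 + Z) = 2*Z*(7 + Z))
g(s, x) = 1 + s - 4*x + s*x (g(s, x) = (1 + s) + (s*x - 4*x) = (1 + s) + (-4*x + s*x) = 1 + s - 4*x + s*x)
g(w(-4), 8) - 42*H(-6) = (1 + (-4)² - 4*8 + (-4)²*8) - 84*(-6)*(7 - 6) = (1 + 16 - 32 + 16*8) - 84*(-6) = (1 + 16 - 32 + 128) - 42*(-12) = 113 + 504 = 617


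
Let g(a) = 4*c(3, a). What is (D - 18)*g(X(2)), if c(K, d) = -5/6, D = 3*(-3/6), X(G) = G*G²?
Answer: 65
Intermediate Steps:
X(G) = G³
D = -3/2 (D = 3*(-3*⅙) = 3*(-½) = -3/2 ≈ -1.5000)
c(K, d) = -⅚ (c(K, d) = -5*⅙ = -⅚)
g(a) = -10/3 (g(a) = 4*(-⅚) = -10/3)
(D - 18)*g(X(2)) = (-3/2 - 18)*(-10/3) = -39/2*(-10/3) = 65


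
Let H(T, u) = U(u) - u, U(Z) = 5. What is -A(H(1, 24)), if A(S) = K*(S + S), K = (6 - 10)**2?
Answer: 608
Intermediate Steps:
K = 16 (K = (-4)**2 = 16)
H(T, u) = 5 - u
A(S) = 32*S (A(S) = 16*(S + S) = 16*(2*S) = 32*S)
-A(H(1, 24)) = -32*(5 - 1*24) = -32*(5 - 24) = -32*(-19) = -1*(-608) = 608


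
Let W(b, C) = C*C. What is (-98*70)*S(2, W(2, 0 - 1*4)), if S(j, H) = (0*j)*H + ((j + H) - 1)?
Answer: -116620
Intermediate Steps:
W(b, C) = C**2
S(j, H) = -1 + H + j (S(j, H) = 0*H + ((H + j) - 1) = 0 + (-1 + H + j) = -1 + H + j)
(-98*70)*S(2, W(2, 0 - 1*4)) = (-98*70)*(-1 + (0 - 1*4)**2 + 2) = -6860*(-1 + (0 - 4)**2 + 2) = -6860*(-1 + (-4)**2 + 2) = -6860*(-1 + 16 + 2) = -6860*17 = -116620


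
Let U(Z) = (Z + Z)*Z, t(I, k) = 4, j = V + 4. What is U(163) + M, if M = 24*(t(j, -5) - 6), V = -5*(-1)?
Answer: 53090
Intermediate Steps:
V = 5
j = 9 (j = 5 + 4 = 9)
U(Z) = 2*Z² (U(Z) = (2*Z)*Z = 2*Z²)
M = -48 (M = 24*(4 - 6) = 24*(-2) = -48)
U(163) + M = 2*163² - 48 = 2*26569 - 48 = 53138 - 48 = 53090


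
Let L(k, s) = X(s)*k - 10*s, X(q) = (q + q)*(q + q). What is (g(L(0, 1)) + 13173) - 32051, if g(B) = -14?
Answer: -18892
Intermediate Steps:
X(q) = 4*q**2 (X(q) = (2*q)*(2*q) = 4*q**2)
L(k, s) = -10*s + 4*k*s**2 (L(k, s) = (4*s**2)*k - 10*s = 4*k*s**2 - 10*s = -10*s + 4*k*s**2)
(g(L(0, 1)) + 13173) - 32051 = (-14 + 13173) - 32051 = 13159 - 32051 = -18892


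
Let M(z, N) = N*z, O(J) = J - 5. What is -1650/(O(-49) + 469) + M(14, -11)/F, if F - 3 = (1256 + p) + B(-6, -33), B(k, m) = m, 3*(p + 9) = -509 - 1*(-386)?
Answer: -28633/6972 ≈ -4.1069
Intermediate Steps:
O(J) = -5 + J
p = -50 (p = -9 + (-509 - 1*(-386))/3 = -9 + (-509 + 386)/3 = -9 + (⅓)*(-123) = -9 - 41 = -50)
F = 1176 (F = 3 + ((1256 - 50) - 33) = 3 + (1206 - 33) = 3 + 1173 = 1176)
-1650/(O(-49) + 469) + M(14, -11)/F = -1650/((-5 - 49) + 469) - 11*14/1176 = -1650/(-54 + 469) - 154*1/1176 = -1650/415 - 11/84 = -1650*1/415 - 11/84 = -330/83 - 11/84 = -28633/6972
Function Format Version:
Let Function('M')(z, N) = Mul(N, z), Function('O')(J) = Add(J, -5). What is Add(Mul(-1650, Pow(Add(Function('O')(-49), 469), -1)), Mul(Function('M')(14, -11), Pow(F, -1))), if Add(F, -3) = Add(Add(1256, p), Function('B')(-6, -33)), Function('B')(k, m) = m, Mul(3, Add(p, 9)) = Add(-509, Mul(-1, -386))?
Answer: Rational(-28633, 6972) ≈ -4.1069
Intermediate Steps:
Function('O')(J) = Add(-5, J)
p = -50 (p = Add(-9, Mul(Rational(1, 3), Add(-509, Mul(-1, -386)))) = Add(-9, Mul(Rational(1, 3), Add(-509, 386))) = Add(-9, Mul(Rational(1, 3), -123)) = Add(-9, -41) = -50)
F = 1176 (F = Add(3, Add(Add(1256, -50), -33)) = Add(3, Add(1206, -33)) = Add(3, 1173) = 1176)
Add(Mul(-1650, Pow(Add(Function('O')(-49), 469), -1)), Mul(Function('M')(14, -11), Pow(F, -1))) = Add(Mul(-1650, Pow(Add(Add(-5, -49), 469), -1)), Mul(Mul(-11, 14), Pow(1176, -1))) = Add(Mul(-1650, Pow(Add(-54, 469), -1)), Mul(-154, Rational(1, 1176))) = Add(Mul(-1650, Pow(415, -1)), Rational(-11, 84)) = Add(Mul(-1650, Rational(1, 415)), Rational(-11, 84)) = Add(Rational(-330, 83), Rational(-11, 84)) = Rational(-28633, 6972)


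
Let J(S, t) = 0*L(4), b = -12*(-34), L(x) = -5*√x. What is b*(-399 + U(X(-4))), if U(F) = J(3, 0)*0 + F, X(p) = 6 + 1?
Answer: -159936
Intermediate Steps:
X(p) = 7
b = 408
J(S, t) = 0 (J(S, t) = 0*(-5*√4) = 0*(-5*2) = 0*(-10) = 0)
U(F) = F (U(F) = 0*0 + F = 0 + F = F)
b*(-399 + U(X(-4))) = 408*(-399 + 7) = 408*(-392) = -159936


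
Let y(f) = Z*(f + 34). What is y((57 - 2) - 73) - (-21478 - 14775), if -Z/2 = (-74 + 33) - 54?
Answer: 39293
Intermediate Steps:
Z = 190 (Z = -2*((-74 + 33) - 54) = -2*(-41 - 54) = -2*(-95) = 190)
y(f) = 6460 + 190*f (y(f) = 190*(f + 34) = 190*(34 + f) = 6460 + 190*f)
y((57 - 2) - 73) - (-21478 - 14775) = (6460 + 190*((57 - 2) - 73)) - (-21478 - 14775) = (6460 + 190*(55 - 73)) - 1*(-36253) = (6460 + 190*(-18)) + 36253 = (6460 - 3420) + 36253 = 3040 + 36253 = 39293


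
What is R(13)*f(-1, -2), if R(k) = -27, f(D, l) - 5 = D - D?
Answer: -135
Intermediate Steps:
f(D, l) = 5 (f(D, l) = 5 + (D - D) = 5 + 0 = 5)
R(13)*f(-1, -2) = -27*5 = -135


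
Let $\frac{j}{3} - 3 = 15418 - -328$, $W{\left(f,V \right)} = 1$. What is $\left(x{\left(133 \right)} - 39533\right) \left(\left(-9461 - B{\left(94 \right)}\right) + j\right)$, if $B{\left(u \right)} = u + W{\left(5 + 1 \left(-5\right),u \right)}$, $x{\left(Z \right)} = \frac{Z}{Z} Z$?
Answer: $-1485025400$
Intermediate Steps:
$x{\left(Z \right)} = Z$ ($x{\left(Z \right)} = 1 Z = Z$)
$B{\left(u \right)} = 1 + u$ ($B{\left(u \right)} = u + 1 = 1 + u$)
$j = 47247$ ($j = 9 + 3 \left(15418 - -328\right) = 9 + 3 \left(15418 + 328\right) = 9 + 3 \cdot 15746 = 9 + 47238 = 47247$)
$\left(x{\left(133 \right)} - 39533\right) \left(\left(-9461 - B{\left(94 \right)}\right) + j\right) = \left(133 - 39533\right) \left(\left(-9461 - \left(1 + 94\right)\right) + 47247\right) = - 39400 \left(\left(-9461 - 95\right) + 47247\right) = - 39400 \left(-9556 + 47247\right) = \left(-39400\right) 37691 = -1485025400$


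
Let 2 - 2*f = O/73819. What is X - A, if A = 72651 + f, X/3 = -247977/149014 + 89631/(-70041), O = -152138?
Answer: -18660910754245536635/256818505087702 ≈ -72662.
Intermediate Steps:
f = 149888/73819 (f = 1 - (-76069)/73819 = 1 - 1/2*(-152138/73819) = 1 + 76069/73819 = 149888/73819 ≈ 2.0305)
X = -30724830891/3479029858 (X = 3*(-247977/149014 + 89631/(-70041)) = 3*(-247977*1/149014 + 89631*(-1/70041)) = 3*(-247977/149014 - 29877/23347) = 3*(-10241610297/3479029858) = -30724830891/3479029858 ≈ -8.8314)
A = 5363174057/73819 (A = 72651 + 149888/73819 = 5363174057/73819 ≈ 72653.)
X - A = -30724830891/3479029858 - 1*5363174057/73819 = -30724830891/3479029858 - 5363174057/73819 = -18660910754245536635/256818505087702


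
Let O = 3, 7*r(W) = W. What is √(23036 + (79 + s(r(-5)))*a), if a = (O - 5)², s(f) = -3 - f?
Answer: 10*√11438/7 ≈ 152.78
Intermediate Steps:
r(W) = W/7
a = 4 (a = (3 - 5)² = (-2)² = 4)
√(23036 + (79 + s(r(-5)))*a) = √(23036 + (79 + (-3 - (-5)/7))*4) = √(23036 + (79 + (-3 - 1*(-5/7)))*4) = √(23036 + (79 + (-3 + 5/7))*4) = √(23036 + (79 - 16/7)*4) = √(23036 + (537/7)*4) = √(23036 + 2148/7) = √(163400/7) = 10*√11438/7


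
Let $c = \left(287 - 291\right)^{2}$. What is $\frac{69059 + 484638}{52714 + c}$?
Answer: $\frac{553697}{52730} \approx 10.501$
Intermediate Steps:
$c = 16$ ($c = \left(287 - 291\right)^{2} = \left(-4\right)^{2} = 16$)
$\frac{69059 + 484638}{52714 + c} = \frac{69059 + 484638}{52714 + 16} = \frac{553697}{52730}$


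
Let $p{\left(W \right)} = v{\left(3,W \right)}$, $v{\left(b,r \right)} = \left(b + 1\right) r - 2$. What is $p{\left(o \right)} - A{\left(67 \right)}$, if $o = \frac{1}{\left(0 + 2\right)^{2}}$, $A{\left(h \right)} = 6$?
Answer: $-7$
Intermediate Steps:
$v{\left(b,r \right)} = -2 + r \left(1 + b\right)$ ($v{\left(b,r \right)} = \left(1 + b\right) r - 2 = r \left(1 + b\right) - 2 = -2 + r \left(1 + b\right)$)
$o = \frac{1}{4}$ ($o = \frac{1}{2^{2}} = \frac{1}{4} \approx 0.25$)
$p{\left(W \right)} = -2 + 4 W$ ($p{\left(W \right)} = -2 + W + 3 W = -2 + 4 W$)
$p{\left(o \right)} - A{\left(67 \right)} = \left(-2 + 4 \cdot \frac{1}{4}\right) - 6 = \left(-2 + 1\right) - 6 = -1 - 6 = -7$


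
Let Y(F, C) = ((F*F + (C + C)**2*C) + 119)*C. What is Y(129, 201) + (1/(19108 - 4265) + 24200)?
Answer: 96959762542253/14843 ≈ 6.5324e+9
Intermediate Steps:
Y(F, C) = C*(119 + F**2 + 4*C**3) (Y(F, C) = ((F**2 + (2*C)**2*C) + 119)*C = ((F**2 + (4*C**2)*C) + 119)*C = ((F**2 + 4*C**3) + 119)*C = (119 + F**2 + 4*C**3)*C = C*(119 + F**2 + 4*C**3))
Y(129, 201) + (1/(19108 - 4265) + 24200) = 201*(119 + 129**2 + 4*201**3) + (1/(19108 - 4265) + 24200) = 201*(119 + 16641 + 4*8120601) + (1/14843 + 24200) = 201*(119 + 16641 + 32482404) + (1/14843 + 24200) = 201*32499164 + 359200601/14843 = 6532331964 + 359200601/14843 = 96959762542253/14843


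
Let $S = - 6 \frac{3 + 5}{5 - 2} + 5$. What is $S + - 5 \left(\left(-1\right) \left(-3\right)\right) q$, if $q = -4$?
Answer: $49$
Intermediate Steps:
$S = -11$ ($S = - 6 \cdot \frac{8}{3} + 5 = - 6 \cdot 8 \cdot \frac{1}{3} + 5 = \left(-6\right) \frac{8}{3} + 5 = -16 + 5 = -11$)
$S + - 5 \left(\left(-1\right) \left(-3\right)\right) q = -11 + - 5 \left(\left(-1\right) \left(-3\right)\right) \left(-4\right) = -11 + \left(-5\right) 3 \left(-4\right) = -11 - -60 = -11 + 60 = 49$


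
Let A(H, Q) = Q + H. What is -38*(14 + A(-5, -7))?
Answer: -76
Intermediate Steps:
A(H, Q) = H + Q
-38*(14 + A(-5, -7)) = -38*(14 + (-5 - 7)) = -38*(14 - 12) = -38*2 = -76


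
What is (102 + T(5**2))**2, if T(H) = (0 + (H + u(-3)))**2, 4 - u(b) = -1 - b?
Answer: 690561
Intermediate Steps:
u(b) = 5 + b (u(b) = 4 - (-1 - b) = 4 + (1 + b) = 5 + b)
T(H) = (2 + H)**2 (T(H) = (0 + (H + (5 - 3)))**2 = (0 + (H + 2))**2 = (0 + (2 + H))**2 = (2 + H)**2)
(102 + T(5**2))**2 = (102 + (2 + 5**2)**2)**2 = (102 + (2 + 25)**2)**2 = (102 + 27**2)**2 = (102 + 729)**2 = 831**2 = 690561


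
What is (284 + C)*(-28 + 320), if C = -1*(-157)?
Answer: 128772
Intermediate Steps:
C = 157
(284 + C)*(-28 + 320) = (284 + 157)*(-28 + 320) = 441*292 = 128772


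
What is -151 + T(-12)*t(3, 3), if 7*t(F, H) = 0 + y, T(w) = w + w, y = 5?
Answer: -1177/7 ≈ -168.14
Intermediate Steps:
T(w) = 2*w
t(F, H) = 5/7 (t(F, H) = (0 + 5)/7 = (⅐)*5 = 5/7)
-151 + T(-12)*t(3, 3) = -151 + (2*(-12))*(5/7) = -151 - 24*5/7 = -151 - 120/7 = -1177/7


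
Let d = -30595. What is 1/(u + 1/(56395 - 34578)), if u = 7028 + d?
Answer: -21817/514161238 ≈ -4.2432e-5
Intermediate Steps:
u = -23567 (u = 7028 - 30595 = -23567)
1/(u + 1/(56395 - 34578)) = 1/(-23567 + 1/(56395 - 34578)) = 1/(-23567 + 1/21817) = 1/(-514161238/21817) = -21817/514161238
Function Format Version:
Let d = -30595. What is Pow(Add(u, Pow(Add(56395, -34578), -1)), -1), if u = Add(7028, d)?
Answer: Rational(-21817, 514161238) ≈ -4.2432e-5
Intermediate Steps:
u = -23567 (u = Add(7028, -30595) = -23567)
Pow(Add(u, Pow(Add(56395, -34578), -1)), -1) = Pow(Add(-23567, Pow(Add(56395, -34578), -1)), -1) = Pow(Add(-23567, Pow(21817, -1)), -1) = Pow(Add(-23567, Rational(1, 21817)), -1) = Pow(Rational(-514161238, 21817), -1) = Rational(-21817, 514161238)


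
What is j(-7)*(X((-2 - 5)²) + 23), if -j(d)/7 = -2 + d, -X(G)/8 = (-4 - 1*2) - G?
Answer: 29169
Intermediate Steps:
X(G) = 48 + 8*G (X(G) = -8*((-4 - 1*2) - G) = -8*((-4 - 2) - G) = -8*(-6 - G) = 48 + 8*G)
j(d) = 14 - 7*d (j(d) = -7*(-2 + d) = 14 - 7*d)
j(-7)*(X((-2 - 5)²) + 23) = (14 - 7*(-7))*((48 + 8*(-2 - 5)²) + 23) = (14 + 49)*((48 + 8*(-7)²) + 23) = 63*((48 + 8*49) + 23) = 63*((48 + 392) + 23) = 63*(440 + 23) = 63*463 = 29169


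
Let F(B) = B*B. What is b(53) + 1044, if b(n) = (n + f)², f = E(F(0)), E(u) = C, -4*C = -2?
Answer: 15625/4 ≈ 3906.3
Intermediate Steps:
C = ½ (C = -¼*(-2) = ½ ≈ 0.50000)
F(B) = B²
E(u) = ½
f = ½ ≈ 0.50000
b(n) = (½ + n)² (b(n) = (n + ½)² = (½ + n)²)
b(53) + 1044 = (1 + 2*53)²/4 + 1044 = (1 + 106)²/4 + 1044 = (¼)*107² + 1044 = (¼)*11449 + 1044 = 11449/4 + 1044 = 15625/4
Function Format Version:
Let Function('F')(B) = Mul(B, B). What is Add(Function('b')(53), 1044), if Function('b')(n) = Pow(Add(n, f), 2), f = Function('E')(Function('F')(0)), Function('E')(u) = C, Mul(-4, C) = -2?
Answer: Rational(15625, 4) ≈ 3906.3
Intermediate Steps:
C = Rational(1, 2) (C = Mul(Rational(-1, 4), -2) = Rational(1, 2) ≈ 0.50000)
Function('F')(B) = Pow(B, 2)
Function('E')(u) = Rational(1, 2)
f = Rational(1, 2) ≈ 0.50000
Function('b')(n) = Pow(Add(Rational(1, 2), n), 2) (Function('b')(n) = Pow(Add(n, Rational(1, 2)), 2) = Pow(Add(Rational(1, 2), n), 2))
Add(Function('b')(53), 1044) = Add(Mul(Rational(1, 4), Pow(Add(1, Mul(2, 53)), 2)), 1044) = Add(Mul(Rational(1, 4), Pow(Add(1, 106), 2)), 1044) = Add(Mul(Rational(1, 4), Pow(107, 2)), 1044) = Add(Mul(Rational(1, 4), 11449), 1044) = Add(Rational(11449, 4), 1044) = Rational(15625, 4)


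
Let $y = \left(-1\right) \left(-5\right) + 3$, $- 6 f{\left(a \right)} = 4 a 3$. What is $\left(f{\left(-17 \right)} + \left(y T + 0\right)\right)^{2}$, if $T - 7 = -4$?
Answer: $3364$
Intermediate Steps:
$T = 3$ ($T = 7 - 4 = 3$)
$f{\left(a \right)} = - 2 a$ ($f{\left(a \right)} = - \frac{4 a 3}{6} = - \frac{12 a}{6} = - 2 a$)
$y = 8$ ($y = 5 + 3 = 8$)
$\left(f{\left(-17 \right)} + \left(y T + 0\right)\right)^{2} = \left(\left(-2\right) \left(-17\right) + \left(8 \cdot 3 + 0\right)\right)^{2} = \left(34 + \left(24 + 0\right)\right)^{2} = \left(34 + 24\right)^{2} = 58^{2} = 3364$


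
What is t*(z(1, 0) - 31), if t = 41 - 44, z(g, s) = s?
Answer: 93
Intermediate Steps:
t = -3
t*(z(1, 0) - 31) = -3*(0 - 31) = -3*(-31) = 93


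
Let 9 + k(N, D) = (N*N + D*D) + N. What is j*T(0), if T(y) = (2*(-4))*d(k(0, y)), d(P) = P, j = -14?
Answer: -1008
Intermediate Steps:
k(N, D) = -9 + N + D² + N² (k(N, D) = -9 + ((N*N + D*D) + N) = -9 + ((N² + D²) + N) = -9 + ((D² + N²) + N) = -9 + (N + D² + N²) = -9 + N + D² + N²)
T(y) = 72 - 8*y² (T(y) = (2*(-4))*(-9 + 0 + y² + 0²) = -8*(-9 + 0 + y² + 0) = -8*(-9 + y²) = 72 - 8*y²)
j*T(0) = -14*(72 - 8*0²) = -14*(72 - 8*0) = -14*(72 + 0) = -14*72 = -1008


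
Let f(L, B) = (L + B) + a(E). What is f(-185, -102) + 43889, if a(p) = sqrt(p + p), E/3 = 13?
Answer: 43602 + sqrt(78) ≈ 43611.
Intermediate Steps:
E = 39 (E = 3*13 = 39)
a(p) = sqrt(2)*sqrt(p) (a(p) = sqrt(2*p) = sqrt(2)*sqrt(p))
f(L, B) = B + L + sqrt(78) (f(L, B) = (L + B) + sqrt(2)*sqrt(39) = (B + L) + sqrt(78) = B + L + sqrt(78))
f(-185, -102) + 43889 = (-102 - 185 + sqrt(78)) + 43889 = (-287 + sqrt(78)) + 43889 = 43602 + sqrt(78)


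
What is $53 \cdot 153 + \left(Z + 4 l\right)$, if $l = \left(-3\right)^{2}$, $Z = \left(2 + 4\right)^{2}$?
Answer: $8181$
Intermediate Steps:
$Z = 36$ ($Z = 6^{2} = 36$)
$l = 9$
$53 \cdot 153 + \left(Z + 4 l\right) = 53 \cdot 153 + \left(36 + 4 \cdot 9\right) = 8109 + \left(36 + 36\right) = 8109 + 72 = 8181$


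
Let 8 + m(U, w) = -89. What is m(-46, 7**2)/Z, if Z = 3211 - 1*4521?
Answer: 97/1310 ≈ 0.074046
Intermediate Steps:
m(U, w) = -97 (m(U, w) = -8 - 89 = -97)
Z = -1310 (Z = 3211 - 4521 = -1310)
m(-46, 7**2)/Z = -97/(-1310) = -97*(-1/1310) = 97/1310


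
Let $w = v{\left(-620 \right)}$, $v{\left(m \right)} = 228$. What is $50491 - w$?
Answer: $50263$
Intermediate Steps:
$w = 228$
$50491 - w = 50491 - 228 = 50263$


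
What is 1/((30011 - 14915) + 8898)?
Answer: 1/23994 ≈ 4.1677e-5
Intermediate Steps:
1/((30011 - 14915) + 8898) = 1/(15096 + 8898) = 1/23994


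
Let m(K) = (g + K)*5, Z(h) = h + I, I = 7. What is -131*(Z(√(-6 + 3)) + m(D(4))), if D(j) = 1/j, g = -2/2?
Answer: -1703/4 - 131*I*√3 ≈ -425.75 - 226.9*I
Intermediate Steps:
g = -1 (g = -2*½ = -1)
Z(h) = 7 + h (Z(h) = h + 7 = 7 + h)
m(K) = -5 + 5*K (m(K) = (-1 + K)*5 = -5 + 5*K)
-131*(Z(√(-6 + 3)) + m(D(4))) = -131*((7 + √(-6 + 3)) + (-5 + 5/4)) = -131*((7 + √(-3)) + (-5 + 5*(¼))) = -131*((7 + I*√3) + (-5 + 5/4)) = -131*((7 + I*√3) - 15/4) = -131*(13/4 + I*√3) = -1703/4 - 131*I*√3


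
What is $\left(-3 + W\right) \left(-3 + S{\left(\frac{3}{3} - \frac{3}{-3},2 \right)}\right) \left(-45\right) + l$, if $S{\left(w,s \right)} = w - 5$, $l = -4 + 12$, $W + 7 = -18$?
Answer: $-7552$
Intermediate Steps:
$W = -25$ ($W = -7 - 18 = -25$)
$l = 8$
$S{\left(w,s \right)} = -5 + w$
$\left(-3 + W\right) \left(-3 + S{\left(\frac{3}{3} - \frac{3}{-3},2 \right)}\right) \left(-45\right) + l = \left(-3 - 25\right) \left(-3 + \left(-5 + \left(\frac{3}{3} - \frac{3}{-3}\right)\right)\right) \left(-45\right) + 8 = - 28 \left(-3 + \left(-5 + \left(3 \cdot \frac{1}{3} - -1\right)\right)\right) \left(-45\right) + 8 = - 28 \left(-3 + \left(-5 + \left(1 + 1\right)\right)\right) \left(-45\right) + 8 = - 28 \left(-3 + \left(-5 + 2\right)\right) \left(-45\right) + 8 = - 28 \left(-3 - 3\right) \left(-45\right) + 8 = \left(-28\right) \left(-6\right) \left(-45\right) + 8 = 168 \left(-45\right) + 8 = -7560 + 8 = -7552$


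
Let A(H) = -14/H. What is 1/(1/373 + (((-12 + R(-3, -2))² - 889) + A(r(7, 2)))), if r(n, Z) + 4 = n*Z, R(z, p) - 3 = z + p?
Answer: -1865/1295051 ≈ -0.0014401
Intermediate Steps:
R(z, p) = 3 + p + z (R(z, p) = 3 + (z + p) = 3 + (p + z) = 3 + p + z)
r(n, Z) = -4 + Z*n (r(n, Z) = -4 + n*Z = -4 + Z*n)
1/(1/373 + (((-12 + R(-3, -2))² - 889) + A(r(7, 2)))) = 1/(1/373 + (((-12 + (3 - 2 - 3))² - 889) - 14/(-4 + 2*7))) = 1/(1/373 + (((-12 - 2)² - 889) - 14/(-4 + 14))) = 1/(1/373 + (((-14)² - 889) - 14/10)) = 1/(1/373 + ((196 - 889) - 14*⅒)) = 1/(1/373 + (-693 - 7/5)) = 1/(1/373 - 3472/5) = 1/(-1295051/1865) = -1865/1295051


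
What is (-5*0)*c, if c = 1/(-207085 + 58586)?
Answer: 0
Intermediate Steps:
c = -1/148499 (c = 1/(-148499) = -1/148499 ≈ -6.7341e-6)
(-5*0)*c = -5*0*(-1/148499) = 0*(-1/148499) = 0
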